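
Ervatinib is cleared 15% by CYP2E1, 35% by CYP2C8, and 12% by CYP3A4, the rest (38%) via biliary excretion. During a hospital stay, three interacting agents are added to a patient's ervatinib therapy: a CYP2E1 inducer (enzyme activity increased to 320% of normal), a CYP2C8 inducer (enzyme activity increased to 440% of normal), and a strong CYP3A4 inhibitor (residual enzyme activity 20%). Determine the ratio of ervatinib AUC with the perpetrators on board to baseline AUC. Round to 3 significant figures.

CYP2E1: 0.15 × 3.2 = 0.48
CYP2C8: 0.35 × 4.4 = 1.54
CYP3A4: 0.12 × 0.2 = 0.024
Other: 0.38 (unchanged)
New clearance relative to baseline: 0.48 + 1.54 + 0.024 + 0.38 = 2.424.
Net AUC ratio = 1 / 2.424 = 0.413.

0.413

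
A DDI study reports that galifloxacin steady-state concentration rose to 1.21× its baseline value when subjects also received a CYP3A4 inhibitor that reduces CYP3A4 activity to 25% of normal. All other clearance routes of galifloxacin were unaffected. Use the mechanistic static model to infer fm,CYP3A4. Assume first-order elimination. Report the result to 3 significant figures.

CL'/CL = 1 / 1.21 = 0.8264
0.25·fm + (1 − fm) = 0.8264
fm = (0.8264 − 1) / (0.25 − 1) = 0.231

0.231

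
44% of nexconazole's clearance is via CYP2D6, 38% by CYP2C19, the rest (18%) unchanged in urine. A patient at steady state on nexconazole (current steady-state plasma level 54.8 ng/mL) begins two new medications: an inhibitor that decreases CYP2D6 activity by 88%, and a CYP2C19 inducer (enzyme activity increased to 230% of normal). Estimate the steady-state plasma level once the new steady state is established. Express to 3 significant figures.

49.5 ng/mL

The CYP2D6 pathway (44% of clearance) falls to 0.12× activity: 0.44 × 0.12 = 0.0528.
The CYP2C19 pathway (38% of clearance) is boosted to 2.3× activity: 0.38 × 2.3 = 0.874.
The remaining 18% of clearance is unaffected.
New clearance relative to baseline: 0.0528 + 0.874 + 0.18 = 1.1068.
Steady-state plasma level ∝ 1/CL: new value = 54.8 / 1.1068 = 49.5 ng/mL.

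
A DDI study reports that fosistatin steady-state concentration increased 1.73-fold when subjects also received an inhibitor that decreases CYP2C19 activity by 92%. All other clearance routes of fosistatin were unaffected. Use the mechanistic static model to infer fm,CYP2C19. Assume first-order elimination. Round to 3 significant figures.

0.459

Write x for the fraction cleared via CYP2C19. The observed steady-state concentration change means clearance fell to 1/1.73 = 0.578 of baseline.
Only the CYP2C19 route changed, so 0.578 = x·0.08 + (1 − x), giving x = 0.459.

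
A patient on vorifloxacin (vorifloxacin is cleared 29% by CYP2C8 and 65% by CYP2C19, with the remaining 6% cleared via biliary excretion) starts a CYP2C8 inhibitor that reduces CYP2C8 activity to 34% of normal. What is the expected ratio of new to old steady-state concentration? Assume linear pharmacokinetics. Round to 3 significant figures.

The CYP2C8 pathway (29% of clearance) is reduced to 0.34× activity: 0.29 × 0.34 = 0.0986.
CYP2C19 (65%) and the residual 6% are unaffected.
New clearance relative to baseline: 0.0986 + 0.65 + 0.06 = 0.8086.
Since steady-state concentration ∝ 1/CL, the ratio is 1 / 0.8086 = 1.24.

1.24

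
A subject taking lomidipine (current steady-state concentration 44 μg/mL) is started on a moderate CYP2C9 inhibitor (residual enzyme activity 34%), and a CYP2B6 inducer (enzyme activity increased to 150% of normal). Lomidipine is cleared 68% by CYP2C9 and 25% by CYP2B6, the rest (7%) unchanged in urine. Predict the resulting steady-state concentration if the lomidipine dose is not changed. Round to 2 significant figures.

The CYP2C9 pathway (68% of clearance) is reduced to 0.34× activity: 0.68 × 0.34 = 0.2312.
The CYP2B6 pathway (25% of clearance) is boosted to 1.5× activity: 0.25 × 1.5 = 0.375.
The remaining 7% of clearance is unaffected.
Relative clearance = 0.2312 + 0.375 + 0.07 = 0.6762.
Steady-state concentration ∝ 1/CL: new value = 44 / 0.6762 = 65 μg/mL.

65 μg/mL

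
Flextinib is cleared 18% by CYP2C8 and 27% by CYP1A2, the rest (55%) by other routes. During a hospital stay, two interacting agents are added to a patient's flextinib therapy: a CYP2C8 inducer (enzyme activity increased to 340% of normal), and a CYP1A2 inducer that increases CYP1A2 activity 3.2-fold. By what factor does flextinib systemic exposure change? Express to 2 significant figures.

0.49

The CYP2C8 pathway (18% of clearance) is boosted to 3.4× activity: 0.18 × 3.4 = 0.612.
The CYP1A2 pathway (27% of clearance) is boosted to 3.2× activity: 0.27 × 3.2 = 0.864.
The remaining 55% of clearance is unaffected.
CL_new/CL_old = 0.612 + 0.864 + 0.55 = 2.026.
Systemic exposure ∝ 1/CL: fold-change = 1 / 2.026 = 0.49.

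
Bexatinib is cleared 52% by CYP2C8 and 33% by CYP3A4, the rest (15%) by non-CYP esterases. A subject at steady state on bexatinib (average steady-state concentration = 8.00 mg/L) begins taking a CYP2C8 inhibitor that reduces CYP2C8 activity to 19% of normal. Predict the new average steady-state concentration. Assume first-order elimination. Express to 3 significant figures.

CYP2C8: 0.52 × 0.19 = 0.0988
CYP3A4: 0.33 (unchanged)
Other: 0.15 (unchanged)
New clearance relative to baseline: 0.0988 + 0.33 + 0.15 = 0.5788.
New average steady-state concentration = baseline ÷ relative clearance = 8.00 / 0.5788 = 13.8 mg/L.

13.8 mg/L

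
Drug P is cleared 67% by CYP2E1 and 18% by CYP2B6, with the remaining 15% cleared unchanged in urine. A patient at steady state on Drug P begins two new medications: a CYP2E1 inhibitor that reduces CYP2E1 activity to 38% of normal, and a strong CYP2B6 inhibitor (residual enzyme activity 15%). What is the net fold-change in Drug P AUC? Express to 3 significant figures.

CYP2E1: 0.67 × 0.38 = 0.2546
CYP2B6: 0.18 × 0.15 = 0.027
Other: 0.15 (unchanged)
Relative clearance = 0.2546 + 0.027 + 0.15 = 0.4316.
Because AUC varies inversely with clearance, the combined effect is 1 / 0.4316 = 2.32.

2.32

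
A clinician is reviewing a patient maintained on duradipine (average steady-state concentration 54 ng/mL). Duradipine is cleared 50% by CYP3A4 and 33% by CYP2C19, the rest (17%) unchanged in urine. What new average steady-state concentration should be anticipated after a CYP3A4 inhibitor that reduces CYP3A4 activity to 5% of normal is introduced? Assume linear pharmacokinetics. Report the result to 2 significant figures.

1.0 × 10² ng/mL

The CYP3A4 pathway (50% of clearance) falls to 0.05× activity: 0.5 × 0.05 = 0.025.
CYP2C19 (33%) and the residual 17% are unaffected.
Relative clearance = 0.025 + 0.33 + 0.17 = 0.525.
With dosing unchanged, average steady-state concentration scales as 1/CL: 54 / 0.525 = 1.0 × 10² ng/mL.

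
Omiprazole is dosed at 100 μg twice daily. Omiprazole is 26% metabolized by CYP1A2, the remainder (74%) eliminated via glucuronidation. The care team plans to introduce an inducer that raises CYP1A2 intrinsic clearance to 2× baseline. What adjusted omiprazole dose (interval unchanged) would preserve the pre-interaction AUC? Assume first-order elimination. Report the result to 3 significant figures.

126 μg

The CYP1A2 pathway (26% of clearance) is boosted to 2× activity: 0.26 × 2 = 0.52.
The remaining 74% of clearance is unaffected.
Relative clearance = 0.52 + 0.74 = 1.26.
Css,avg = (dose rate)/CL, so holding Css fixed requires dose ∝ CL: 100 × 1.26 = 126 μg.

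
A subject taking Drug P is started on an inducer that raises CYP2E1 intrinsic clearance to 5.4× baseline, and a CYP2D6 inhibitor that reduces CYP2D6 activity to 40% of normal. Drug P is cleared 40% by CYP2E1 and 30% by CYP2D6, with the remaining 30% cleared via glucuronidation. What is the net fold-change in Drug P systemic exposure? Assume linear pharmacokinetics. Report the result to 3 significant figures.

CYP2E1: 0.4 × 5.4 = 2.16
CYP2D6: 0.3 × 0.4 = 0.12
Other: 0.3 (unchanged)
CL_new/CL_old = 2.16 + 0.12 + 0.3 = 2.58.
Because systemic exposure varies inversely with clearance, the combined effect is 1 / 2.58 = 0.388.

0.388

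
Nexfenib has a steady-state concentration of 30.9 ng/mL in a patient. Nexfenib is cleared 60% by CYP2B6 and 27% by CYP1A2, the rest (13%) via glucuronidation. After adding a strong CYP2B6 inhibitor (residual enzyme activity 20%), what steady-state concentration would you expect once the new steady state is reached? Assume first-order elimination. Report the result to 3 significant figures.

59.4 ng/mL

CYP2B6: 0.6 × 0.2 = 0.12
CYP1A2: 0.27 (unchanged)
Other: 0.13 (unchanged)
New clearance relative to baseline: 0.12 + 0.27 + 0.13 = 0.52.
With dosing unchanged, steady-state concentration scales as 1/CL: 30.9 / 0.52 = 59.4 ng/mL.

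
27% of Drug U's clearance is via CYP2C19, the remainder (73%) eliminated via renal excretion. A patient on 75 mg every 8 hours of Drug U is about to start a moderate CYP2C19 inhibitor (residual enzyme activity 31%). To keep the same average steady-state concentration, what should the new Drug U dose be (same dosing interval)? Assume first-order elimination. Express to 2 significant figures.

61 mg

CYP2C19: 0.27 × 0.31 = 0.0837
Other: 0.73 (unchanged)
New clearance relative to baseline: 0.0837 + 0.73 = 0.8137.
Exposure is unchanged when dose changes in proportion to clearance. New dose = 75 mg × 0.8137 = 61 mg.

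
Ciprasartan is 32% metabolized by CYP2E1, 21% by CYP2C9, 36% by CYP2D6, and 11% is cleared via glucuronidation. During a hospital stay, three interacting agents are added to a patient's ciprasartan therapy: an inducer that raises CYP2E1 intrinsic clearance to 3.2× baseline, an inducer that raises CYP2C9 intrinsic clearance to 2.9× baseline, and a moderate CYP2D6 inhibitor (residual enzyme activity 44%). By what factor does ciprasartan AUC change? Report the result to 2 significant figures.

CYP2E1: 0.32 × 3.2 = 1.024
CYP2C9: 0.21 × 2.9 = 0.609
CYP2D6: 0.36 × 0.44 = 0.1584
Other: 0.11 (unchanged)
New clearance relative to baseline: 1.024 + 0.609 + 0.1584 + 0.11 = 1.9014.
Because AUC varies inversely with clearance, the combined effect is 1 / 1.9014 = 0.53.

0.53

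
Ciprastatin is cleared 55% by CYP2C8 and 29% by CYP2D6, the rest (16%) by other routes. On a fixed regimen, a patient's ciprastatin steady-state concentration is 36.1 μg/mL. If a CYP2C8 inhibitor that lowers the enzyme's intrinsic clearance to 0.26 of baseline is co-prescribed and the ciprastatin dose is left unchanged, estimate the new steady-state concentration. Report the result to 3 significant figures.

CYP2C8: 0.55 × 0.26 = 0.143
CYP2D6: 0.29 (unchanged)
Other: 0.16 (unchanged)
New clearance relative to baseline: 0.143 + 0.29 + 0.16 = 0.593.
With dosing unchanged, steady-state concentration scales as 1/CL: 36.1 / 0.593 = 60.9 μg/mL.

60.9 μg/mL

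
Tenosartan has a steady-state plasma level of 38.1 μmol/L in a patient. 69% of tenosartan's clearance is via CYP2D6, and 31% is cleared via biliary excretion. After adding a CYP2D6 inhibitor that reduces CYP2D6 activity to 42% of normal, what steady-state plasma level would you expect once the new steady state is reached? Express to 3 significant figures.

63.5 μmol/L

The CYP2D6 pathway (69% of clearance) is reduced to 0.42× activity: 0.69 × 0.42 = 0.2898.
Non-CYP routes (31%) are unchanged.
Relative clearance = 0.2898 + 0.31 = 0.5998.
With dosing unchanged, steady-state plasma level scales as 1/CL: 38.1 / 0.5998 = 63.5 μmol/L.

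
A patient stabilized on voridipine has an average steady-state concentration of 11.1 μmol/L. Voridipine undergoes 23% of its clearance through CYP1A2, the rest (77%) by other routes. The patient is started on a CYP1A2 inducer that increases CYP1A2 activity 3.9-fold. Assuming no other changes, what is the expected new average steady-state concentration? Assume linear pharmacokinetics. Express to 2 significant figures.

6.7 μmol/L

CYP1A2: 0.23 × 3.9 = 0.897
Other: 0.77 (unchanged)
CL_new/CL_old = 0.897 + 0.77 = 1.667.
With dosing unchanged, average steady-state concentration scales as 1/CL: 11.1 / 1.667 = 6.7 μmol/L.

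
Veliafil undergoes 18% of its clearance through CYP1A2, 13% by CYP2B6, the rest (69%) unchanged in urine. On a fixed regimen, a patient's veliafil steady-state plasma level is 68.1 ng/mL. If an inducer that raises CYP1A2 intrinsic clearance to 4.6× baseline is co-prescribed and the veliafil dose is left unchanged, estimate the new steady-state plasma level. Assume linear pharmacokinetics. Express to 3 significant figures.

41.3 ng/mL

CYP1A2: 0.18 × 4.6 = 0.828
CYP2B6: 0.13 (unchanged)
Other: 0.69 (unchanged)
CL_new/CL_old = 0.828 + 0.13 + 0.69 = 1.648.
Steady-state plasma level ∝ 1/CL, so new value = 68.1 / 1.648 = 41.3 ng/mL.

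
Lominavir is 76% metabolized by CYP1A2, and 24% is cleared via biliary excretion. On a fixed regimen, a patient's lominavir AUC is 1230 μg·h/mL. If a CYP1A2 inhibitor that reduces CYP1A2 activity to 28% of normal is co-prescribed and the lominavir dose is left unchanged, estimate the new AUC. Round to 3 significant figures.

CYP1A2: 0.76 × 0.28 = 0.2128
Other: 0.24 (unchanged)
Relative clearance = 0.2128 + 0.24 = 0.4528.
AUC ∝ 1/CL, so new value = 1230 / 0.4528 = 2.72 × 10³ μg·h/mL.

2.72 × 10³ μg·h/mL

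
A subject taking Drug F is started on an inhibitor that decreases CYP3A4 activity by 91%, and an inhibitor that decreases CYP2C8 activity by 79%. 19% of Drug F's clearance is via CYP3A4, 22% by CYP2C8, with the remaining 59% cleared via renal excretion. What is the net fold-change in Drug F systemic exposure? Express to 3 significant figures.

CYP3A4: 0.19 × 0.09 = 0.0171
CYP2C8: 0.22 × 0.21 = 0.0462
Other: 0.59 (unchanged)
New clearance relative to baseline: 0.0171 + 0.0462 + 0.59 = 0.6533.
Systemic exposure ∝ 1/CL: fold-change = 1 / 0.6533 = 1.53.

1.53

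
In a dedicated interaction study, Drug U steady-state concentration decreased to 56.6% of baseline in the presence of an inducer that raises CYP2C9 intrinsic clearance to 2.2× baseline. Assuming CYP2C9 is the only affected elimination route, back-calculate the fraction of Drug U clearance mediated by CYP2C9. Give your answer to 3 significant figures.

0.639

Call the CYP2C9 fraction fm. After the interaction, CL_new/CL_old = fm × 2.2 + (1 − fm).
Steady-state concentration ratio = 1 / (new CL fraction), so new CL fraction = 1 / 0.566 = 1.767.
fm × 2.2 + 1 − fm = 1.767  ⇒  fm × (2.2 − 1) = 0.7668  ⇒  fm = 0.639.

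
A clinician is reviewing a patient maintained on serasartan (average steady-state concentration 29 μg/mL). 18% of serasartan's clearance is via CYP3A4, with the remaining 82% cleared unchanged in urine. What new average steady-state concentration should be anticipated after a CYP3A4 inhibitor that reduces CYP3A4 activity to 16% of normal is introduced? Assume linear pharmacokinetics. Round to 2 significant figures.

CYP3A4: 0.18 × 0.16 = 0.0288
Other: 0.82 (unchanged)
Relative clearance = 0.0288 + 0.82 = 0.8488.
With dosing unchanged, average steady-state concentration scales as 1/CL: 29 / 0.8488 = 34 μg/mL.

34 μg/mL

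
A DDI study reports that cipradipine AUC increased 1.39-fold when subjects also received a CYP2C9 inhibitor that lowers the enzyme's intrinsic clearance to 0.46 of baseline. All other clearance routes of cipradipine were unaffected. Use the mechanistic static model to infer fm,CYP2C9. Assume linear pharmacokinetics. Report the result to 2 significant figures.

0.52

Let x = fm,CYP2C9. Because AUC ∝ 1/CL, relative clearance fell to 1/1.39 = 0.7194.
Only the CYP2C9 route changed, so 0.7194 = x·0.46 + (1 − x), giving x = 0.52.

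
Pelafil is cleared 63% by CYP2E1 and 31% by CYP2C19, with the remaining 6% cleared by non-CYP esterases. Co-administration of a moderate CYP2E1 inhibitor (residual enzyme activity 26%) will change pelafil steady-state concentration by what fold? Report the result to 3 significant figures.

1.87

The CYP2E1 pathway (63% of clearance) falls to 0.26× activity: 0.63 × 0.26 = 0.1638.
CYP2C19 (31%) and the residual 6% are unaffected.
Relative clearance = 0.1638 + 0.31 + 0.06 = 0.5338.
Since steady-state concentration ∝ 1/CL, the ratio is 1 / 0.5338 = 1.87.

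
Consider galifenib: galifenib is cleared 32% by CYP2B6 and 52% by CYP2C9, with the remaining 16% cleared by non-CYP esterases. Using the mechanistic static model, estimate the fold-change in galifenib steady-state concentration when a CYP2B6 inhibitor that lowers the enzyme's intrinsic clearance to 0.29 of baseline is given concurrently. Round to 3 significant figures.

CYP2B6: 0.32 × 0.29 = 0.0928
CYP2C9: 0.52 (unchanged)
Other: 0.16 (unchanged)
Relative clearance = 0.0928 + 0.52 + 0.16 = 0.7728.
Steady-state concentration ratio = CL_old/CL_new = 1 / 0.7728 = 1.29.

1.29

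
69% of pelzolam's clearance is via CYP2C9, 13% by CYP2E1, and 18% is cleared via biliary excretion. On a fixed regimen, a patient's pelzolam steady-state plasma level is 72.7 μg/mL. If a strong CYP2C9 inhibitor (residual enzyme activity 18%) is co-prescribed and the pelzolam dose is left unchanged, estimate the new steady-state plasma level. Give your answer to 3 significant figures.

The CYP2C9 pathway (69% of clearance) drops to 0.18× activity: 0.69 × 0.18 = 0.1242.
CYP2E1 (13%) and the residual 18% are unaffected.
New clearance relative to baseline: 0.1242 + 0.13 + 0.18 = 0.4342.
New steady-state plasma level = baseline ÷ relative clearance = 72.7 / 0.4342 = 167 μg/mL.

167 μg/mL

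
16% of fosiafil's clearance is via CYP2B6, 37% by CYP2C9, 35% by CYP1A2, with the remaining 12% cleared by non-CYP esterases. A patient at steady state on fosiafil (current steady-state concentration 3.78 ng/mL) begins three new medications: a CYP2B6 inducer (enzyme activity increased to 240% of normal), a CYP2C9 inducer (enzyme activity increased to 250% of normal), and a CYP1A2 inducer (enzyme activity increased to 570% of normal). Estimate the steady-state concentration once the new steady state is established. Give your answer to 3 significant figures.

1.10 ng/mL

CYP2B6: 0.16 × 2.4 = 0.384
CYP2C9: 0.37 × 2.5 = 0.925
CYP1A2: 0.35 × 5.7 = 1.995
Other: 0.12 (unchanged)
New clearance relative to baseline: 0.384 + 0.925 + 1.995 + 0.12 = 3.424.
Dividing the baseline by the relative clearance: 3.78 / 3.424 = 1.10 ng/mL.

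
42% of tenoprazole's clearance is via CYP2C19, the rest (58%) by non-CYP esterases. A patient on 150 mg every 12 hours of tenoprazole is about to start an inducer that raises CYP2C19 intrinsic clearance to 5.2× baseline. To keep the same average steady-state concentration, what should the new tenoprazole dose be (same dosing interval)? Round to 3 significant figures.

415 mg

The CYP2C19 pathway (42% of clearance) is boosted to 5.2× activity: 0.42 × 5.2 = 2.184.
Non-CYP routes (58%) are unchanged.
Relative clearance = 2.184 + 0.58 = 2.764.
To maintain the same steady-state level, dose must scale with clearance: new dose = 150 × 2.764 = 415 mg.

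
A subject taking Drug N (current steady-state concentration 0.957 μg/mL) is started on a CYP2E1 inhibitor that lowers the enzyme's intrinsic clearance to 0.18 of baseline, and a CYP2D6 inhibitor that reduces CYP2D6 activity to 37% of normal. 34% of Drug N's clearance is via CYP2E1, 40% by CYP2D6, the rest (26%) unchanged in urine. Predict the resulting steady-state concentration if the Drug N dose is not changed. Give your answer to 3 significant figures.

2.04 μg/mL

The CYP2E1 pathway (34% of clearance) falls to 0.18× activity: 0.34 × 0.18 = 0.0612.
The CYP2D6 pathway (40% of clearance) falls to 0.37× activity: 0.4 × 0.37 = 0.148.
Non-CYP routes (26%) are unchanged.
CL_new/CL_old = 0.0612 + 0.148 + 0.26 = 0.4692.
Dividing the baseline by the relative clearance: 0.957 / 0.4692 = 2.04 μg/mL.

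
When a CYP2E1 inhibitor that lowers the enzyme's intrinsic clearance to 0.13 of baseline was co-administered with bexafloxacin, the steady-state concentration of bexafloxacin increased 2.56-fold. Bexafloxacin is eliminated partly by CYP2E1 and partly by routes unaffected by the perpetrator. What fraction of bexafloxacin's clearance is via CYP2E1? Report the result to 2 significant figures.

0.70

CL'/CL = 1 / 2.56 = 0.3906
0.13·fm + (1 − fm) = 0.3906
fm = (0.3906 − 1) / (0.13 − 1) = 0.70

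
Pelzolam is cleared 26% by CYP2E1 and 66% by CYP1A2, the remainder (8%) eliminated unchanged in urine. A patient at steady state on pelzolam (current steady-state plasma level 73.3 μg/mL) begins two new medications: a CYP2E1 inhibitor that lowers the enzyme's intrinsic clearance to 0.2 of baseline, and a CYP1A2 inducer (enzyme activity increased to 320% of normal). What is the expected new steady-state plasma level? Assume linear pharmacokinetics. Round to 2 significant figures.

The CYP2E1 pathway (26% of clearance) falls to 0.2× activity: 0.26 × 0.2 = 0.052.
The CYP1A2 pathway (66% of clearance) increases to 3.2× activity: 0.66 × 3.2 = 2.112.
The remaining 8% of clearance is unaffected.
New clearance relative to baseline: 0.052 + 2.112 + 0.08 = 2.244.
Dividing the baseline by the relative clearance: 73.3 / 2.244 = 33 μg/mL.

33 μg/mL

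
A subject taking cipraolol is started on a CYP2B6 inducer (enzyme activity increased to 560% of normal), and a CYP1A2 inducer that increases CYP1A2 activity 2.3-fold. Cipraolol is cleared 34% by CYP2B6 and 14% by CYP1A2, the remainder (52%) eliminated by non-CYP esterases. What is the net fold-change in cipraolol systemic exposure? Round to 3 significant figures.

The CYP2B6 pathway (34% of clearance) rises to 5.6× activity: 0.34 × 5.6 = 1.904.
The CYP1A2 pathway (14% of clearance) rises to 2.3× activity: 0.14 × 2.3 = 0.322.
Non-CYP routes (52%) are unchanged.
New clearance relative to baseline: 1.904 + 0.322 + 0.52 = 2.746.
Net systemic exposure ratio = 1 / 2.746 = 0.364.

0.364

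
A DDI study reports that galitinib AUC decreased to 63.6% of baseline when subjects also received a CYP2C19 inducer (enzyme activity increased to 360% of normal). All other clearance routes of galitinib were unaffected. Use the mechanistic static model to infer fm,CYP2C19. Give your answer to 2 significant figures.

0.22

Let fm be the CYP2C19 fraction. New clearance relative to baseline = fm × 3.6 + (1 − fm).
AUC ratio = 1 / (new CL fraction), so new CL fraction = 1 / 0.636 = 1.572.
fm × 3.6 + 1 − fm = 1.572  ⇒  fm × (3.6 − 1) = 0.5723  ⇒  fm = 0.22.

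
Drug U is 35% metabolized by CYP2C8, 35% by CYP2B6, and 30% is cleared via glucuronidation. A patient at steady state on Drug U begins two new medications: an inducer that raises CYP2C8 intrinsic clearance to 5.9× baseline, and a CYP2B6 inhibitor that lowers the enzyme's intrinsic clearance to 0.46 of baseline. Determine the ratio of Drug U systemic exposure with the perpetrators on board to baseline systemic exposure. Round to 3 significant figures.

0.396

The CYP2C8 pathway (35% of clearance) is boosted to 5.9× activity: 0.35 × 5.9 = 2.065.
The CYP2B6 pathway (35% of clearance) drops to 0.46× activity: 0.35 × 0.46 = 0.161.
Non-CYP routes (30%) are unchanged.
New clearance relative to baseline: 2.065 + 0.161 + 0.3 = 2.526.
Because systemic exposure varies inversely with clearance, the combined effect is 1 / 2.526 = 0.396.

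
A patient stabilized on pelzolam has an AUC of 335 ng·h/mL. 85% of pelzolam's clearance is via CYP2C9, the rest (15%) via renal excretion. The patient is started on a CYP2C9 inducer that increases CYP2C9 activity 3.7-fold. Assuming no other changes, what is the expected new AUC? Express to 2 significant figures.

1.0 × 10² ng·h/mL

CYP2C9: 0.85 × 3.7 = 3.145
Other: 0.15 (unchanged)
Relative clearance = 3.145 + 0.15 = 3.295.
AUC ∝ 1/CL, so new value = 335 / 3.295 = 1.0 × 10² ng·h/mL.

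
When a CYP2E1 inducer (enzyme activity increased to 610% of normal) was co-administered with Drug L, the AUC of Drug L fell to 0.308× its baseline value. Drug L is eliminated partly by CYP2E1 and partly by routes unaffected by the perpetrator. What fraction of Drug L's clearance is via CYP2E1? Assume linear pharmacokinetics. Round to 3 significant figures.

0.441

Write x for the fraction cleared via CYP2E1. The observed AUC change means clearance rose to 1/0.308 = 3.247 of baseline.
Setting x·6.1 + (1 − x) = 3.247 and solving: x = (3.247 − 1)/(6.1 − 1) = 0.441.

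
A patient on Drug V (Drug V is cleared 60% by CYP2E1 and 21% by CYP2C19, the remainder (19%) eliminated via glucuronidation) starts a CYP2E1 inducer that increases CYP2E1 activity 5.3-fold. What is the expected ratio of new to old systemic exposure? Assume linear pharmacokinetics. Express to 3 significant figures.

0.279

CYP2E1: 0.6 × 5.3 = 3.18
CYP2C19: 0.21 (unchanged)
Other: 0.19 (unchanged)
New clearance relative to baseline: 3.18 + 0.21 + 0.19 = 3.58.
Systemic exposure is inversely proportional to clearance, so the fold-change is 1 / 3.58 = 0.279.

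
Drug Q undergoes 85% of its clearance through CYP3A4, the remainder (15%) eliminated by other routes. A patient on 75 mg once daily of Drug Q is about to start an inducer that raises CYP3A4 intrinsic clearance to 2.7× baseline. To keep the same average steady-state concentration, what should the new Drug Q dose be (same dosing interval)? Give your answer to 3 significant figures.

183 mg

The CYP3A4 pathway (85% of clearance) rises to 2.7× activity: 0.85 × 2.7 = 2.295.
The remaining 15% of clearance is unaffected.
Relative clearance = 2.295 + 0.15 = 2.445.
Css,avg = (dose rate)/CL, so holding Css fixed requires dose ∝ CL: 75 × 2.445 = 183 mg.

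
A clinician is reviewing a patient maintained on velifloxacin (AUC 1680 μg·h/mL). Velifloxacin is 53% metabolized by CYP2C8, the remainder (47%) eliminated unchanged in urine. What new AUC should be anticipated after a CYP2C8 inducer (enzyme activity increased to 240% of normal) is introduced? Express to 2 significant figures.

The CYP2C8 pathway (53% of clearance) increases to 2.4× activity: 0.53 × 2.4 = 1.272.
Non-CYP routes (47%) are unchanged.
Relative clearance = 1.272 + 0.47 = 1.742.
AUC ∝ 1/CL, so new value = 1680 / 1.742 = 9.6 × 10² μg·h/mL.

9.6 × 10² μg·h/mL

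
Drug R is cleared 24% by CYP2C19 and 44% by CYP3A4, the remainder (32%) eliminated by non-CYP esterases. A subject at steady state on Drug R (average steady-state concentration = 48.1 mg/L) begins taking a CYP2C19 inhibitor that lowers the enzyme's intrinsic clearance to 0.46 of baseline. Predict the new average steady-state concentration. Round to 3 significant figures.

55.3 mg/L

The CYP2C19 pathway (24% of clearance) is reduced to 0.46× activity: 0.24 × 0.46 = 0.1104.
CYP3A4 (44%) and the residual 32% are unaffected.
CL_new/CL_old = 0.1104 + 0.44 + 0.32 = 0.8704.
New average steady-state concentration = baseline ÷ relative clearance = 48.1 / 0.8704 = 55.3 mg/L.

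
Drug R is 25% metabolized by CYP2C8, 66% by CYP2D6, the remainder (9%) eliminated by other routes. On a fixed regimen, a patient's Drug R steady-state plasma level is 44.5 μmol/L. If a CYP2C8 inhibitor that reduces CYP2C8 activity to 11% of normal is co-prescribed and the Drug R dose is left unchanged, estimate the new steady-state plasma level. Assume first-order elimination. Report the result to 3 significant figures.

The CYP2C8 pathway (25% of clearance) is reduced to 0.11× activity: 0.25 × 0.11 = 0.0275.
CYP2D6 (66%) and the residual 9% are unaffected.
CL_new/CL_old = 0.0275 + 0.66 + 0.09 = 0.7775.
Steady-state plasma level ∝ 1/CL, so new value = 44.5 / 0.7775 = 57.2 μmol/L.

57.2 μmol/L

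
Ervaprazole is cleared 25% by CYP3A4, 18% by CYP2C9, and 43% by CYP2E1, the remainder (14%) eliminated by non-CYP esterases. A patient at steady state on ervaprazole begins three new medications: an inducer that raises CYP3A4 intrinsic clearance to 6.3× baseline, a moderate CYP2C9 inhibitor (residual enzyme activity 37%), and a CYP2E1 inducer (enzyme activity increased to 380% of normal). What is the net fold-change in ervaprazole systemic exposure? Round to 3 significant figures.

0.293

CYP3A4: 0.25 × 6.3 = 1.575
CYP2C9: 0.18 × 0.37 = 0.0666
CYP2E1: 0.43 × 3.8 = 1.634
Other: 0.14 (unchanged)
New clearance relative to baseline: 1.575 + 0.0666 + 1.634 + 0.14 = 3.4156.
Net systemic exposure ratio = 1 / 3.4156 = 0.293.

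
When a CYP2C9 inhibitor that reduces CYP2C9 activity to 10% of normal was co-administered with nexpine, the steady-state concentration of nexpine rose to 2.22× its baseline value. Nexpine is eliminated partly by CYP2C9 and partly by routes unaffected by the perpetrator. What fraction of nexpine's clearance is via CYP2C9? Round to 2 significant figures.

Let x = fm,CYP2C9. Because steady-state concentration ∝ 1/CL, relative clearance fell to 1/2.22 = 0.4505.
Setting x·0.1 + (1 − x) = 0.4505 and solving: x = (0.4505 − 1)/(0.1 − 1) = 0.61.

0.61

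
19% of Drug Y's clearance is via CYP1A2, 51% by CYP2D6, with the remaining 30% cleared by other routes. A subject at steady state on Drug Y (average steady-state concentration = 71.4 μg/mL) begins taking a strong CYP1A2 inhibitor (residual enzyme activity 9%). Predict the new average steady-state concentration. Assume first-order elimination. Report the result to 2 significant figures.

The CYP1A2 pathway (19% of clearance) is reduced to 0.09× activity: 0.19 × 0.09 = 0.0171.
CYP2D6 (51%) and the residual 30% are unaffected.
CL_new/CL_old = 0.0171 + 0.51 + 0.3 = 0.8271.
Average steady-state concentration ∝ 1/CL, so new value = 71.4 / 0.8271 = 86 μg/mL.

86 μg/mL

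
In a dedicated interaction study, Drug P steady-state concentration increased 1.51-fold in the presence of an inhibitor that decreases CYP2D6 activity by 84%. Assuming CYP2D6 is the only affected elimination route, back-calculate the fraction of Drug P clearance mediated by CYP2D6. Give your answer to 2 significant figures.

0.40

CL'/CL = 1 / 1.51 = 0.6623
0.16·fm + (1 − fm) = 0.6623
fm = (0.6623 − 1) / (0.16 − 1) = 0.40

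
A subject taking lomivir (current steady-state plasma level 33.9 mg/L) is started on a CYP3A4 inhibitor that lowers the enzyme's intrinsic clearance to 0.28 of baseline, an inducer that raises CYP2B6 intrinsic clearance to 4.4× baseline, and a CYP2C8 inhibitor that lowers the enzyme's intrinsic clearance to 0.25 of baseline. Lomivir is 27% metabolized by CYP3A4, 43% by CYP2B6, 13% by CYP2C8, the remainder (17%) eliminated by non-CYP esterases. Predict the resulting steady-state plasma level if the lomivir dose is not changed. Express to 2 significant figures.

CYP3A4: 0.27 × 0.28 = 0.0756
CYP2B6: 0.43 × 4.4 = 1.892
CYP2C8: 0.13 × 0.25 = 0.0325
Other: 0.17 (unchanged)
Relative clearance = 0.0756 + 1.892 + 0.0325 + 0.17 = 2.1701.
Steady-state plasma level ∝ 1/CL: new value = 33.9 / 2.1701 = 16 mg/L.

16 mg/L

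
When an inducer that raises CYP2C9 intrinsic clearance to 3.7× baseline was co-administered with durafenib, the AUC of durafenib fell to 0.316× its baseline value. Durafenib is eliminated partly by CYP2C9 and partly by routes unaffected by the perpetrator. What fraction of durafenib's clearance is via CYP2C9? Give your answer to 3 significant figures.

0.802

Let x = fm,CYP2C9. Because AUC ∝ 1/CL, relative clearance rose to 1/0.316 = 3.165.
Only the CYP2C9 route changed, so 3.165 = x·3.7 + (1 − x), giving x = 0.802.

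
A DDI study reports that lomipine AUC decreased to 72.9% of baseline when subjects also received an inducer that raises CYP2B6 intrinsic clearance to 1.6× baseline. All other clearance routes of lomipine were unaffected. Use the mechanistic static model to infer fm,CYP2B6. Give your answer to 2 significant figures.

Let fm be the CYP2B6 fraction. New clearance relative to baseline = fm × 1.6 + (1 − fm).
AUC ratio = 1 / (new CL fraction), so new CL fraction = 1 / 0.729 = 1.372.
fm × 1.6 + 1 − fm = 1.372  ⇒  fm × (1.6 − 1) = 0.3717  ⇒  fm = 0.62.

0.62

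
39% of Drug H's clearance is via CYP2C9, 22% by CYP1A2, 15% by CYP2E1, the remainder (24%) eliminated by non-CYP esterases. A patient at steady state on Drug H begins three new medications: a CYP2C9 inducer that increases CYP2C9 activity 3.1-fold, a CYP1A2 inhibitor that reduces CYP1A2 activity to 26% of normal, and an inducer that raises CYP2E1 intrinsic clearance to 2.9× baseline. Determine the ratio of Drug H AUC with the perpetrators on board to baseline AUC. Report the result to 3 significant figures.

0.515

CYP2C9: 0.39 × 3.1 = 1.209
CYP1A2: 0.22 × 0.26 = 0.0572
CYP2E1: 0.15 × 2.9 = 0.435
Other: 0.24 (unchanged)
New clearance relative to baseline: 1.209 + 0.0572 + 0.435 + 0.24 = 1.9412.
Net AUC ratio = 1 / 1.9412 = 0.515.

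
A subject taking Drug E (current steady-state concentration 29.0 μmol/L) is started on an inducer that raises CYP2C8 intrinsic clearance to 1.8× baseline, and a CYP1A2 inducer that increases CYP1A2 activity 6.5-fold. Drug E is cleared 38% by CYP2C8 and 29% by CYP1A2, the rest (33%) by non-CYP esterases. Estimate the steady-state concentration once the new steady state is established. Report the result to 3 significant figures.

CYP2C8: 0.38 × 1.8 = 0.684
CYP1A2: 0.29 × 6.5 = 1.885
Other: 0.33 (unchanged)
CL_new/CL_old = 0.684 + 1.885 + 0.33 = 2.899.
Dividing the baseline by the relative clearance: 29.0 / 2.899 = 10.0 μmol/L.

10.0 μmol/L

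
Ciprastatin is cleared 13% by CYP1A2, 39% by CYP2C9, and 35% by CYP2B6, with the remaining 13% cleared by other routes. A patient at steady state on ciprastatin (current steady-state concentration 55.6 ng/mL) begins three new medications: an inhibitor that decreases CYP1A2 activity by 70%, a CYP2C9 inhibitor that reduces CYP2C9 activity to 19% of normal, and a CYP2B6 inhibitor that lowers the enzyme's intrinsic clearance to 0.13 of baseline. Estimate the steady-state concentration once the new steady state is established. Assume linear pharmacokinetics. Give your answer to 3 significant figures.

CYP1A2: 0.13 × 0.3 = 0.039
CYP2C9: 0.39 × 0.19 = 0.0741
CYP2B6: 0.35 × 0.13 = 0.0455
Other: 0.13 (unchanged)
New clearance relative to baseline: 0.039 + 0.0741 + 0.0455 + 0.13 = 0.2886.
Steady-state concentration ∝ 1/CL: new value = 55.6 / 0.2886 = 193 ng/mL.

193 ng/mL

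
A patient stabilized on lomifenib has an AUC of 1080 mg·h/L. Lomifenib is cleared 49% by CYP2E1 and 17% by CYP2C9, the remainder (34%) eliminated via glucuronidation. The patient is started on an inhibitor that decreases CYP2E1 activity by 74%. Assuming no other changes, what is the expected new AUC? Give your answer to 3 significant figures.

CYP2E1: 0.49 × 0.26 = 0.1274
CYP2C9: 0.17 (unchanged)
Other: 0.34 (unchanged)
Relative clearance = 0.1274 + 0.17 + 0.34 = 0.6374.
With dosing unchanged, AUC scales as 1/CL: 1080 / 0.6374 = 1.69 × 10³ mg·h/L.

1.69 × 10³ mg·h/L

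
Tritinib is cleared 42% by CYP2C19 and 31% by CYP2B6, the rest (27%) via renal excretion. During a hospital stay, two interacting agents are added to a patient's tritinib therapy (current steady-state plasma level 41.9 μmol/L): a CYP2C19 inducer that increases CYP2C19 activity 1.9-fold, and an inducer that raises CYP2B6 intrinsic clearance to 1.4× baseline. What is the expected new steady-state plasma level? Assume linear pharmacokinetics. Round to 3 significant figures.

CYP2C19: 0.42 × 1.9 = 0.798
CYP2B6: 0.31 × 1.4 = 0.434
Other: 0.27 (unchanged)
New clearance relative to baseline: 0.798 + 0.434 + 0.27 = 1.502.
New steady-state plasma level = 41.9 / 1.502 = 27.9 μmol/L (concentration scales inversely with clearance).

27.9 μmol/L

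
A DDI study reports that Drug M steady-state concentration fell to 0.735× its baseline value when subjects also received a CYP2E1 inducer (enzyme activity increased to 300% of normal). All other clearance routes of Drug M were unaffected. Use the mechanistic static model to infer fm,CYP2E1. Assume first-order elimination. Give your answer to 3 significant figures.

0.180

Let fm be the CYP2E1 fraction. New clearance relative to baseline = fm × 3 + (1 − fm).
Steady-state concentration ratio = 1 / (new CL fraction), so new CL fraction = 1 / 0.735 = 1.361.
fm × 3 + 1 − fm = 1.361  ⇒  fm × (3 − 1) = 0.3605  ⇒  fm = 0.180.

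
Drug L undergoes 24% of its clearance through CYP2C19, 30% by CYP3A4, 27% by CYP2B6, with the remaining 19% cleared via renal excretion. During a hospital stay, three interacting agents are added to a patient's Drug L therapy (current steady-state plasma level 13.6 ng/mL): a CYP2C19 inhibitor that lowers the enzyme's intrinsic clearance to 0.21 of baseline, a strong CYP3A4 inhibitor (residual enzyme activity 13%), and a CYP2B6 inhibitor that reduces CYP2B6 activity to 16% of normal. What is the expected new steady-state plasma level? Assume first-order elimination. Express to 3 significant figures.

The CYP2C19 pathway (24% of clearance) falls to 0.21× activity: 0.24 × 0.21 = 0.0504.
The CYP3A4 pathway (30% of clearance) falls to 0.13× activity: 0.3 × 0.13 = 0.039.
The CYP2B6 pathway (27% of clearance) falls to 0.16× activity: 0.27 × 0.16 = 0.0432.
Non-CYP routes (19%) are unchanged.
CL_new/CL_old = 0.0504 + 0.039 + 0.0432 + 0.19 = 0.3226.
Steady-state plasma level ∝ 1/CL: new value = 13.6 / 0.3226 = 42.2 ng/mL.

42.2 ng/mL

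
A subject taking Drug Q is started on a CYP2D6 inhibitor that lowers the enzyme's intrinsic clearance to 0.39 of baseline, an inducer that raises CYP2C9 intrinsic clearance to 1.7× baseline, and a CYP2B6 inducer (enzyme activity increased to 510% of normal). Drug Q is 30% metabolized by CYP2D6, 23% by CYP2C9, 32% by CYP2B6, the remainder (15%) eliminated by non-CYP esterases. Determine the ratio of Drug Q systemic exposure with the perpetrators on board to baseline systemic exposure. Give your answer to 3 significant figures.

The CYP2D6 pathway (30% of clearance) is reduced to 0.39× activity: 0.3 × 0.39 = 0.117.
The CYP2C9 pathway (23% of clearance) rises to 1.7× activity: 0.23 × 1.7 = 0.391.
The CYP2B6 pathway (32% of clearance) rises to 5.1× activity: 0.32 × 5.1 = 1.632.
The remaining 15% of clearance is unaffected.
CL_new/CL_old = 0.117 + 0.391 + 1.632 + 0.15 = 2.29.
Because systemic exposure varies inversely with clearance, the combined effect is 1 / 2.29 = 0.437.

0.437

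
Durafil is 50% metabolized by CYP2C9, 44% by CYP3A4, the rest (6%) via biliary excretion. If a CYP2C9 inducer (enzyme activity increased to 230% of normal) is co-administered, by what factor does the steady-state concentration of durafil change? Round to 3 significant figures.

The CYP2C9 pathway (50% of clearance) is boosted to 2.3× activity: 0.5 × 2.3 = 1.15.
CYP3A4 (44%) and the residual 6% are unaffected.
New clearance relative to baseline: 1.15 + 0.44 + 0.06 = 1.65.
Since steady-state concentration ∝ 1/CL, the ratio is 1 / 1.65 = 0.606.

0.606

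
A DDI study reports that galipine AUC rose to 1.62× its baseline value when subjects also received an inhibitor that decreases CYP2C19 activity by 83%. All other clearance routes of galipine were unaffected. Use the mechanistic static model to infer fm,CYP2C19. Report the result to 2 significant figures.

Let x = fm,CYP2C19. Because AUC ∝ 1/CL, relative clearance fell to 1/1.62 = 0.6173.
Only the CYP2C19 route changed, so 0.6173 = x·0.17 + (1 − x), giving x = 0.46.

0.46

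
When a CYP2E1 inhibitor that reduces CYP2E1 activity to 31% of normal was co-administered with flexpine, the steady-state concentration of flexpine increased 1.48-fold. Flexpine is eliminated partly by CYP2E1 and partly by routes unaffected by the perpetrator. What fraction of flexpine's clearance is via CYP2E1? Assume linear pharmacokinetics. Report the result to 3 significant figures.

CL'/CL = 1 / 1.48 = 0.6757
0.31·fm + (1 − fm) = 0.6757
fm = (0.6757 − 1) / (0.31 − 1) = 0.470

0.470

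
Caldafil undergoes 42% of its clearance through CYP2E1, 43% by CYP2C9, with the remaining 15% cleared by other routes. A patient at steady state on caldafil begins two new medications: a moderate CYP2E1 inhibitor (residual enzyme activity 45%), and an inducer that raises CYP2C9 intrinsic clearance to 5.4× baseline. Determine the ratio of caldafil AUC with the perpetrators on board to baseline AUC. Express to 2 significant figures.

The CYP2E1 pathway (42% of clearance) falls to 0.45× activity: 0.42 × 0.45 = 0.189.
The CYP2C9 pathway (43% of clearance) rises to 5.4× activity: 0.43 × 5.4 = 2.322.
The remaining 15% of clearance is unaffected.
New clearance relative to baseline: 0.189 + 2.322 + 0.15 = 2.661.
AUC ∝ 1/CL: fold-change = 1 / 2.661 = 0.38.

0.38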